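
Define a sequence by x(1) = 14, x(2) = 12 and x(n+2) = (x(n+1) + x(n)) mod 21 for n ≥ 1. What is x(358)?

Listing terms: x(1) = 14; x(2) = 12; x(3) = 5; x(4) = 17; x(5) = 1; x(6) = 18; x(7) = 19; x(8) = 16; x(9) = 14; x(10) = 9; x(11) = 2; x(12) = 11; x(13) = 13; x(14) = 3; x(15) = 16; x(16) = 19; x(17) = 14; x(18) = 12.
The sequence repeats with period 16.
So x(358) = x(1 + ((358-1) mod 16)) = x(6) = 18.

18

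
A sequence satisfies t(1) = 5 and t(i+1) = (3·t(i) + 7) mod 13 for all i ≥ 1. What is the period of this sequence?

3

Computing terms: t(1) = 5; t(2) = 9; t(3) = 8; t(4) = 5.
The sequence repeats with period 3.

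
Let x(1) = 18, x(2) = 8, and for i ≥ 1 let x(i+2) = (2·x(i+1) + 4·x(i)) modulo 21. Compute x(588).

Listing terms: x(1) = 18,  x(2) = 8,  x(3) = 4,  x(4) = 19,  x(5) = 12,  x(6) = 16,  x(7) = 17,  x(8) = 14,  x(9) = 12,  x(10) = 17,  x(11) = 19,  x(12) = 1,  x(13) = 15,  x(14) = 13,  x(15) = 2,  x(16) = 14,  x(17) = 15,  x(18) = 2,  x(19) = 1,  x(20) = 10,  x(21) = 3,  x(22) = 4,  x(23) = 20,  x(24) = 14,  x(25) = 3,  x(26) = 20,  x(27) = 10,  x(28) = 16,  x(29) = 9,  x(30) = 19,  x(31) = 11,  x(32) = 14,  x(33) = 9,  x(34) = 11,  x(35) = 16,  x(36) = 13,  x(37) = 6,  x(38) = 1,  x(39) = 5,  x(40) = 14,  x(41) = 6,  x(42) = 5,  x(43) = 13,  x(44) = 4,  x(45) = 18,  x(46) = 10,  x(47) = 8,  x(48) = 14,  x(49) = 18,  x(50) = 8.
Since (x(49), x(50)) = (x(1), x(2)) = (18, 8) (two consecutive terms determine the rest), the sequence is periodic with period 48.
So x(588) = x(1 + ((588-1) mod 48)) = x(12) = 1.

1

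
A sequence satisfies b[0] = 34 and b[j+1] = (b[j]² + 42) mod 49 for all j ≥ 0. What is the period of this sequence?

Computing terms: b[0] = 34,  b[1] = 22,  b[2] = 36,  b[3] = 15,  b[4] = 22.
Since b[4] = b[1] = 22, the sequence is eventually periodic: after a pre-period of length 1 it cycles with period 3.

3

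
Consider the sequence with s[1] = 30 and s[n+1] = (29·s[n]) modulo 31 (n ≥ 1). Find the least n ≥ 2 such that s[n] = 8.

We have s[1] = 30; s[2] = 2; s[3] = 27; s[4] = 8; s[5] = 15; s[6] = 1; s[7] = 29; s[8] = 4; s[9] = 23; s[10] = 16; s[11] = 30.
Since s[11] = s[1] = 30, the sequence is periodic with period 10.
The value 8 first appears (with n ≥ 2) at s[4].

4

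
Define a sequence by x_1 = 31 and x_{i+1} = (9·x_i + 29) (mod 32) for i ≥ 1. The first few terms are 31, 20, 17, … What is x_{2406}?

24

x_1 = 31; x_2 = 20; x_3 = 17; x_4 = 22; x_5 = 3; x_6 = 24; x_7 = 21; x_8 = 26; x_9 = 7; x_{10} = 28; x_{11} = 25; x_{12} = 30; x_{13} = 11; x_{14} = 0; x_{15} = 29; x_{16} = 2; x_{17} = 15; x_{18} = 4; x_{19} = 1; x_{20} = 6; x_{21} = 19; x_{22} = 8; x_{23} = 5; x_{24} = 10; x_{25} = 23; x_{26} = 12; x_{27} = 9; x_{28} = 14; x_{29} = 27; x_{30} = 16; x_{31} = 13; x_{32} = 18; x_{33} = 31.
The sequence repeats with period 32.
So x_{2406} = x_{1 + ((2406-1) mod 32)} = x_6 = 24.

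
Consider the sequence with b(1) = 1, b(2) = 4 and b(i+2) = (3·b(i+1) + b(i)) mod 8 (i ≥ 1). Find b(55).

b(1) = 1,  b(2) = 4,  b(3) = 5,  b(4) = 3,  b(5) = 6,  b(6) = 5,  b(7) = 5,  b(8) = 4,  b(9) = 1,  b(10) = 7,  b(11) = 6,  b(12) = 1,  b(13) = 1,  b(14) = 4.
Since (b(13), b(14)) = (b(1), b(2)) = (1, 4) (two consecutive terms determine the rest), the sequence is periodic with period 12.
So b(55) = b(1 + ((55-1) mod 12)) = b(7) = 5.

5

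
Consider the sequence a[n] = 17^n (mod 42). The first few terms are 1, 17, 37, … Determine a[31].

a[0] = 1,  a[1] = 17,  a[2] = 37,  a[3] = 41,  a[4] = 25,  a[5] = 5,  a[6] = 1.
The sequence repeats with period 6.
So a[31] = a[0 + ((31-0) mod 6)] = a[1] = 17.

17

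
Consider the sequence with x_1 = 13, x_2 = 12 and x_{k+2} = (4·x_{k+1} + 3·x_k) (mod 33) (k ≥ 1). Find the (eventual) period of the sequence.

40

Computing terms: x_1 = 13, x_2 = 12, x_3 = 21, x_4 = 21, x_5 = 15, x_6 = 24, x_7 = 9, x_8 = 9, x_9 = 30, x_{10} = 15, x_{11} = 18, x_{12} = 18, x_{13} = 27, x_{14} = 30, x_{15} = 3, x_{16} = 3, x_{17} = 21, x_{18} = 27, x_{19} = 6, x_{20} = 6, x_{21} = 9, x_{22} = 21, x_{23} = 12, x_{24} = 12, x_{25} = 18, x_{26} = 9, x_{27} = 24, x_{28} = 24, x_{29} = 3, x_{30} = 18, x_{31} = 15, x_{32} = 15, x_{33} = 6, x_{34} = 3, x_{35} = 30, x_{36} = 30, x_{37} = 12, x_{38} = 6, x_{39} = 27, x_{40} = 27, x_{41} = 24, x_{42} = 12, x_{43} = 21.
Since (x_{42}, x_{43}) = (x_2, x_3) = (12, 21) (two consecutive terms determine the rest), the sequence is eventually periodic: after a pre-period of length 1 it cycles with period 40.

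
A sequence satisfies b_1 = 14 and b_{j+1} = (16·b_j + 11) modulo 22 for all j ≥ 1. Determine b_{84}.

1

b_1 = 14,  b_2 = 15,  b_3 = 9,  b_4 = 1,  b_5 = 5,  b_6 = 3,  b_7 = 15.
Since b_7 = b_2 = 15, the sequence is eventually periodic: after a pre-period of length 1 it cycles with period 5.
For j ≥ 2, b_j depends only on (j - 2) mod 5. (84 - 2) mod 5 = 2, so b_{84} = b_4 = 1.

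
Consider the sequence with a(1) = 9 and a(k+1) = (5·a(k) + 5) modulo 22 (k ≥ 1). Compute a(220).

14

a(1) = 9,  a(2) = 6,  a(3) = 13,  a(4) = 4,  a(5) = 3,  a(6) = 20,  a(7) = 17,  a(8) = 2,  a(9) = 15,  a(10) = 14,  a(11) = 9.
The sequence repeats with period 10.
(220 - 1) mod 10 = 9, so a(220) = a(10) = 14.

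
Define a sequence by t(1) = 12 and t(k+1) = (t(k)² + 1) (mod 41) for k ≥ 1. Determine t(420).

2

t(1) = 12, t(2) = 22, t(3) = 34, t(4) = 9, t(5) = 0, t(6) = 1, t(7) = 2, t(8) = 5, t(9) = 26, t(10) = 21, t(11) = 32, t(12) = 0.
Since t(12) = t(5) = 0, the sequence is eventually periodic: after a pre-period of length 4 it cycles with period 7.
For k ≥ 5, t(k) depends only on (k - 5) mod 7. (420 - 5) mod 7 = 2, so t(420) = t(7) = 2.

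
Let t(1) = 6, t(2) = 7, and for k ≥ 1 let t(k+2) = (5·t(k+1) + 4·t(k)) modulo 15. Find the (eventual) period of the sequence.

Listing terms: t(1) = 6, t(2) = 7, t(3) = 14, t(4) = 8, t(5) = 6, t(6) = 2, t(7) = 4, t(8) = 13, t(9) = 6, t(10) = 7.
Since (t(9), t(10)) = (t(1), t(2)) = (6, 7) (two consecutive terms determine the rest), the sequence is periodic with period 8.

8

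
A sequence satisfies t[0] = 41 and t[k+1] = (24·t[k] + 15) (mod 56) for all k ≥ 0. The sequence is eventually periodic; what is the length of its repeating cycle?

Listing terms: t[0] = 41; t[1] = 47; t[2] = 23; t[3] = 7; t[4] = 15; t[5] = 39; t[6] = 55; t[7] = 47.
Since t[7] = t[1] = 47, the sequence is eventually periodic: after a pre-period of length 1 it cycles with period 6.

6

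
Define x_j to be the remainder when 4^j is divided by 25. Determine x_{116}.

21

Computing terms: x_1 = 4,  x_2 = 16,  x_3 = 14,  x_4 = 6,  x_5 = 24,  x_6 = 21,  x_7 = 9,  x_8 = 11,  x_9 = 19,  x_{10} = 1,  x_{11} = 4.
The sequence repeats with period 10.
So x_{116} = x_{1 + ((116-1) mod 10)} = x_6 = 21.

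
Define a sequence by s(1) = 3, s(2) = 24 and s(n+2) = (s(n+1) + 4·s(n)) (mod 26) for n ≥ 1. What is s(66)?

Computing terms: s(1) = 3,  s(2) = 24,  s(3) = 10,  s(4) = 2,  s(5) = 16,  s(6) = 24,  s(7) = 10.
Since (s(6), s(7)) = (s(2), s(3)) = (24, 10) (two consecutive terms determine the rest), the sequence is eventually periodic: after a pre-period of length 1 it cycles with period 4.
For n ≥ 2, s(n) depends only on (n - 2) mod 4. (66 - 2) mod 4 = 0, so s(66) = s(2) = 24.

24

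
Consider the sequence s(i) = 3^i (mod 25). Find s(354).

19

s(1) = 3,  s(2) = 9,  s(3) = 2,  s(4) = 6,  s(5) = 18,  s(6) = 4,  s(7) = 12,  s(8) = 11,  s(9) = 8,  s(10) = 24,  s(11) = 22,  s(12) = 16,  s(13) = 23,  s(14) = 19,  s(15) = 7,  s(16) = 21,  s(17) = 13,  s(18) = 14,  s(19) = 17,  s(20) = 1,  s(21) = 3.
The sequence repeats with period 20.
(354 - 1) mod 20 = 13, so s(354) = s(14) = 19.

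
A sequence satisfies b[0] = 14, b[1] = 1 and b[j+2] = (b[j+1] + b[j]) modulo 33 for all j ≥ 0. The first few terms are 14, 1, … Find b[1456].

23

We have b[0] = 14; b[1] = 1; b[2] = 15; b[3] = 16; b[4] = 31; b[5] = 14; b[6] = 12; b[7] = 26; b[8] = 5; b[9] = 31; b[10] = 3; b[11] = 1; b[12] = 4; b[13] = 5; b[14] = 9; b[15] = 14; b[16] = 23; b[17] = 4; b[18] = 27; b[19] = 31; b[20] = 25; b[21] = 23; b[22] = 15; b[23] = 5; b[24] = 20; b[25] = 25; b[26] = 12; b[27] = 4; b[28] = 16; b[29] = 20; b[30] = 3; b[31] = 23; b[32] = 26; b[33] = 16; b[34] = 9; b[35] = 25; b[36] = 1; b[37] = 26; b[38] = 27; b[39] = 20; b[40] = 14; b[41] = 1.
The sequence repeats with period 40.
So b[1456] = b[0 + ((1456-0) mod 40)] = b[16] = 23.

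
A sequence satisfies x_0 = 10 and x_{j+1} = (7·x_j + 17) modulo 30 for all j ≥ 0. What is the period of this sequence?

x_0 = 10,  x_1 = 27,  x_2 = 26,  x_3 = 19,  x_4 = 0,  x_5 = 17,  x_6 = 16,  x_7 = 9,  x_8 = 20,  x_9 = 7,  x_{10} = 6,  x_{11} = 29,  x_{12} = 10.
Since x_{12} = x_0 = 10, the sequence is periodic with period 12.

12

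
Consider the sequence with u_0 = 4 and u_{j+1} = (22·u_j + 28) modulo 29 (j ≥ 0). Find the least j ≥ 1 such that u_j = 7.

8

Listing terms: u_0 = 4; u_1 = 0; u_2 = 28; u_3 = 6; u_4 = 15; u_5 = 10; u_6 = 16; u_7 = 3; u_8 = 7; u_9 = 8; u_{10} = 1; u_{11} = 21; u_{12} = 26; u_{13} = 20; u_{14} = 4.
The sequence repeats with period 14.
The value 7 first appears (with j ≥ 1) at u_8.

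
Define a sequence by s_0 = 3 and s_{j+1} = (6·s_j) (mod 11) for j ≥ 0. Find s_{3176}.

We have s_0 = 3,  s_1 = 7,  s_2 = 9,  s_3 = 10,  s_4 = 5,  s_5 = 8,  s_6 = 4,  s_7 = 2,  s_8 = 1,  s_9 = 6,  s_{10} = 3.
The sequence repeats with period 10.
So s_{3176} = s_{0 + ((3176-0) mod 10)} = s_6 = 4.

4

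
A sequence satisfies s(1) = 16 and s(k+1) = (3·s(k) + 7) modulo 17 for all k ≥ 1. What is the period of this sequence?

We have s(1) = 16, s(2) = 4, s(3) = 2, s(4) = 13, s(5) = 12, s(6) = 9, s(7) = 0, s(8) = 7, s(9) = 11, s(10) = 6, s(11) = 8, s(12) = 14, s(13) = 15, s(14) = 1, s(15) = 10, s(16) = 3, s(17) = 16.
The sequence repeats with period 16.

16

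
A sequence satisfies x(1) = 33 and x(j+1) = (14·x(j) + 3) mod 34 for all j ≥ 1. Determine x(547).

19

x(1) = 33; x(2) = 23; x(3) = 19; x(4) = 31; x(5) = 29; x(6) = 1; x(7) = 17; x(8) = 3; x(9) = 11; x(10) = 21; x(11) = 25; x(12) = 13; x(13) = 15; x(14) = 9; x(15) = 27; x(16) = 7; x(17) = 33.
Since x(17) = x(1) = 33, the sequence is periodic with period 16.
So x(547) = x(1 + ((547-1) mod 16)) = x(3) = 19.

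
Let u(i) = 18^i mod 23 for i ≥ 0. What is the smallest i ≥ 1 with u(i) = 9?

10

We have u(0) = 1; u(1) = 18; u(2) = 2; u(3) = 13; u(4) = 4; u(5) = 3; u(6) = 8; u(7) = 6; u(8) = 16; u(9) = 12; u(10) = 9; u(11) = 1.
The sequence repeats with period 11.
The value 9 first appears (with i ≥ 1) at u(10).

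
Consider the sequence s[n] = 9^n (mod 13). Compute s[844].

Listing terms: s[0] = 1; s[1] = 9; s[2] = 3; s[3] = 1.
Since s[3] = s[0] = 1, the sequence is periodic with period 3.
(844 - 0) mod 3 = 1, so s[844] = s[1] = 9.

9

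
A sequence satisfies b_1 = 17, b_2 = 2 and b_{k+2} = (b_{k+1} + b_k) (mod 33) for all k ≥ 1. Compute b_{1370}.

29

b_1 = 17, b_2 = 2, b_3 = 19, b_4 = 21, b_5 = 7, b_6 = 28, b_7 = 2, b_8 = 30, b_9 = 32, b_{10} = 29, b_{11} = 28, b_{12} = 24, b_{13} = 19, b_{14} = 10, b_{15} = 29, b_{16} = 6, b_{17} = 2, b_{18} = 8, b_{19} = 10, b_{20} = 18, b_{21} = 28, b_{22} = 13, b_{23} = 8, b_{24} = 21, b_{25} = 29, b_{26} = 17, b_{27} = 13, b_{28} = 30, b_{29} = 10, b_{30} = 7, b_{31} = 17, b_{32} = 24, b_{33} = 8, b_{34} = 32, b_{35} = 7, b_{36} = 6, b_{37} = 13, b_{38} = 19, b_{39} = 32, b_{40} = 18, b_{41} = 17, b_{42} = 2.
Since (b_{41}, b_{42}) = (b_1, b_2) = (17, 2) (two consecutive terms determine the rest), the sequence is periodic with period 40.
(1370 - 1) mod 40 = 9, so b_{1370} = b_{10} = 29.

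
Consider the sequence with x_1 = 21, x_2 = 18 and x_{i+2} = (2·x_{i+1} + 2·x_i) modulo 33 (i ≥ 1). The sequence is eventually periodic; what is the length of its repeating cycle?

x_1 = 21; x_2 = 18; x_3 = 12; x_4 = 27; x_5 = 12; x_6 = 12; x_7 = 15; x_8 = 21; x_9 = 6; x_{10} = 21; x_{11} = 21; x_{12} = 18.
Since (x_{11}, x_{12}) = (x_1, x_2) = (21, 18) (two consecutive terms determine the rest), the sequence is periodic with period 10.

10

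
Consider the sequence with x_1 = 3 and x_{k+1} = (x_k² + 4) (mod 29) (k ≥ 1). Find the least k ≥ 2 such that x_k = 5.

4

Listing terms: x_1 = 3,  x_2 = 13,  x_3 = 28,  x_4 = 5,  x_5 = 0,  x_6 = 4,  x_7 = 20,  x_8 = 27,  x_9 = 8,  x_{10} = 10,  x_{11} = 17,  x_{12} = 3.
Since x_{12} = x_1 = 3, the sequence is periodic with period 11.
The value 5 first appears (with k ≥ 2) at x_4.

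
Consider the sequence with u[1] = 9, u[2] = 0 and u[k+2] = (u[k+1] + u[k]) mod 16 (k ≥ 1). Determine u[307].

5

u[1] = 9,  u[2] = 0,  u[3] = 9,  u[4] = 9,  u[5] = 2,  u[6] = 11,  u[7] = 13,  u[8] = 8,  u[9] = 5,  u[10] = 13,  u[11] = 2,  u[12] = 15,  u[13] = 1,  u[14] = 0,  u[15] = 1,  u[16] = 1,  u[17] = 2,  u[18] = 3,  u[19] = 5,  u[20] = 8,  u[21] = 13,  u[22] = 5,  u[23] = 2,  u[24] = 7,  u[25] = 9,  u[26] = 0.
The sequence repeats with period 24.
So u[307] = u[1 + ((307-1) mod 24)] = u[19] = 5.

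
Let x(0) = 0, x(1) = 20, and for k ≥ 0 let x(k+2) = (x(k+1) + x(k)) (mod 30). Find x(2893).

Computing terms: x(0) = 0,  x(1) = 20,  x(2) = 20,  x(3) = 10,  x(4) = 0,  x(5) = 10,  x(6) = 10,  x(7) = 20,  x(8) = 0,  x(9) = 20.
Since (x(8), x(9)) = (x(0), x(1)) = (0, 20) (two consecutive terms determine the rest), the sequence is periodic with period 8.
(2893 - 0) mod 8 = 5, so x(2893) = x(5) = 10.

10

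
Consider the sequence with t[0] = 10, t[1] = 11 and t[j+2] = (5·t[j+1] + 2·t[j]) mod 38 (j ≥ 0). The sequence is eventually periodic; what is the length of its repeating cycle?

Computing terms: t[0] = 10,  t[1] = 11,  t[2] = 37,  t[3] = 17,  t[4] = 7,  t[5] = 31,  t[6] = 17,  t[7] = 33,  t[8] = 9,  t[9] = 35,  t[10] = 3,  t[11] = 9,  t[12] = 13,  t[13] = 7,  t[14] = 23,  t[15] = 15,  t[16] = 7,  t[17] = 27,  t[18] = 35,  t[19] = 1,  t[20] = 37,  t[21] = 35,  t[22] = 21,  t[23] = 23,  t[24] = 5,  t[25] = 33,  t[26] = 23,  t[27] = 29,  t[28] = 1,  t[29] = 25,  t[30] = 13,  t[31] = 1,  t[32] = 31,  t[33] = 5,  t[34] = 11,  t[35] = 27,  t[36] = 5,  t[37] = 3,  t[38] = 25,  t[39] = 17,  t[40] = 21,  t[41] = 25,  t[42] = 15,  t[43] = 11,  t[44] = 9,  t[45] = 29,  t[46] = 11,  t[47] = 37.
Since (t[46], t[47]) = (t[1], t[2]) = (11, 37) (two consecutive terms determine the rest), the sequence is eventually periodic: after a pre-period of length 1 it cycles with period 45.

45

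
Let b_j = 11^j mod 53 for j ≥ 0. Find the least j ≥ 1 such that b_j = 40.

b_0 = 1, b_1 = 11, b_2 = 15, b_3 = 6, b_4 = 13, b_5 = 37, b_6 = 36, b_7 = 25, b_8 = 10, b_9 = 4, b_{10} = 44, b_{11} = 7, b_{12} = 24, b_{13} = 52, b_{14} = 42, b_{15} = 38, b_{16} = 47, b_{17} = 40, b_{18} = 16, b_{19} = 17, b_{20} = 28, b_{21} = 43, b_{22} = 49, b_{23} = 9, b_{24} = 46, b_{25} = 29, b_{26} = 1.
Since b_{26} = b_0 = 1, the sequence is periodic with period 26.
The value 40 first appears (with j ≥ 1) at b_{17}.

17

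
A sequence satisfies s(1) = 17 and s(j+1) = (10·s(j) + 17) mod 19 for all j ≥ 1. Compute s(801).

s(1) = 17,  s(2) = 16,  s(3) = 6,  s(4) = 1,  s(5) = 8,  s(6) = 2,  s(7) = 18,  s(8) = 7,  s(9) = 11,  s(10) = 13,  s(11) = 14,  s(12) = 5,  s(13) = 10,  s(14) = 3,  s(15) = 9,  s(16) = 12,  s(17) = 4,  s(18) = 0,  s(19) = 17.
The sequence repeats with period 18.
So s(801) = s(1 + ((801-1) mod 18)) = s(9) = 11.

11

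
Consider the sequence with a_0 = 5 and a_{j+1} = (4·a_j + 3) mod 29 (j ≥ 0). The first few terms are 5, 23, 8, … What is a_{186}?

a_0 = 5; a_1 = 23; a_2 = 8; a_3 = 6; a_4 = 27; a_5 = 24; a_6 = 12; a_7 = 22; a_8 = 4; a_9 = 19; a_{10} = 21; a_{11} = 0; a_{12} = 3; a_{13} = 15; a_{14} = 5.
The sequence repeats with period 14.
So a_{186} = a_{0 + ((186-0) mod 14)} = a_4 = 27.

27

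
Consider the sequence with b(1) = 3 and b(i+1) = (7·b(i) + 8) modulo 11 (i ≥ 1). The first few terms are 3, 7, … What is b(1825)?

8

We have b(1) = 3; b(2) = 7; b(3) = 2; b(4) = 0; b(5) = 8; b(6) = 9; b(7) = 5; b(8) = 10; b(9) = 1; b(10) = 4; b(11) = 3.
Since b(11) = b(1) = 3, the sequence is periodic with period 10.
So b(1825) = b(1 + ((1825-1) mod 10)) = b(5) = 8.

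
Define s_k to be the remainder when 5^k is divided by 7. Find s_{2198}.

Listing terms: s_1 = 5,  s_2 = 4,  s_3 = 6,  s_4 = 2,  s_5 = 3,  s_6 = 1,  s_7 = 5.
The sequence repeats with period 6.
So s_{2198} = s_{1 + ((2198-1) mod 6)} = s_2 = 4.

4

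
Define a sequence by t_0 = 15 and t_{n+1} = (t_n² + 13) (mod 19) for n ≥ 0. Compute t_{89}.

0

t_0 = 15; t_1 = 10; t_2 = 18; t_3 = 14; t_4 = 0; t_5 = 13; t_6 = 11; t_7 = 1; t_8 = 14.
Since t_8 = t_3 = 14, the sequence is eventually periodic: after a pre-period of length 3 it cycles with period 5.
For n ≥ 3, t_n depends only on (n - 3) mod 5. (89 - 3) mod 5 = 1, so t_{89} = t_4 = 0.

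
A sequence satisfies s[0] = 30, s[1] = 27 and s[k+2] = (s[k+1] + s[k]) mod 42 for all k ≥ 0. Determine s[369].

6

s[0] = 30; s[1] = 27; s[2] = 15; s[3] = 0; s[4] = 15; s[5] = 15; s[6] = 30; s[7] = 3; s[8] = 33; s[9] = 36; s[10] = 27; s[11] = 21; s[12] = 6; s[13] = 27; s[14] = 33; s[15] = 18; s[16] = 9; s[17] = 27; s[18] = 36; s[19] = 21; s[20] = 15; s[21] = 36; s[22] = 9; s[23] = 3; s[24] = 12; s[25] = 15; s[26] = 27; s[27] = 0; s[28] = 27; s[29] = 27; s[30] = 12; s[31] = 39; s[32] = 9; s[33] = 6; s[34] = 15; s[35] = 21; s[36] = 36; s[37] = 15; s[38] = 9; s[39] = 24; s[40] = 33; s[41] = 15; s[42] = 6; s[43] = 21; s[44] = 27; s[45] = 6; s[46] = 33; s[47] = 39; s[48] = 30; s[49] = 27.
The sequence repeats with period 48.
(369 - 0) mod 48 = 33, so s[369] = s[33] = 6.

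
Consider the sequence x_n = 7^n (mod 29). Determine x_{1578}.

We have x_1 = 7, x_2 = 20, x_3 = 24, x_4 = 23, x_5 = 16, x_6 = 25, x_7 = 1, x_8 = 7.
Since x_8 = x_1 = 7, the sequence is periodic with period 7.
(1578 - 1) mod 7 = 2, so x_{1578} = x_3 = 24.

24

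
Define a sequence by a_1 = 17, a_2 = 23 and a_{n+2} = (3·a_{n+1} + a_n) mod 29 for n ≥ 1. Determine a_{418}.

We have a_1 = 17; a_2 = 23; a_3 = 28; a_4 = 20; a_5 = 1; a_6 = 23; a_7 = 12; a_8 = 1; a_9 = 15; a_{10} = 17; a_{11} = 8; a_{12} = 12; a_{13} = 15; a_{14} = 28; a_{15} = 12; a_{16} = 6; a_{17} = 1; a_{18} = 9; a_{19} = 28; a_{20} = 6; a_{21} = 17; a_{22} = 28; a_{23} = 14; a_{24} = 12; a_{25} = 21; a_{26} = 17; a_{27} = 14; a_{28} = 1; a_{29} = 17; a_{30} = 23.
Since (a_{29}, a_{30}) = (a_1, a_2) = (17, 23) (two consecutive terms determine the rest), the sequence is periodic with period 28.
(418 - 1) mod 28 = 25, so a_{418} = a_{26} = 17.

17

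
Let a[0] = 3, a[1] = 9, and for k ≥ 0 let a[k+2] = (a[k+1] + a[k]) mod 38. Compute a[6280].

35

Computing terms: a[0] = 3,  a[1] = 9,  a[2] = 12,  a[3] = 21,  a[4] = 33,  a[5] = 16,  a[6] = 11,  a[7] = 27,  a[8] = 0,  a[9] = 27,  a[10] = 27,  a[11] = 16,  a[12] = 5,  a[13] = 21,  a[14] = 26,  a[15] = 9,  a[16] = 35,  a[17] = 6,  a[18] = 3,  a[19] = 9.
The sequence repeats with period 18.
So a[6280] = a[0 + ((6280-0) mod 18)] = a[16] = 35.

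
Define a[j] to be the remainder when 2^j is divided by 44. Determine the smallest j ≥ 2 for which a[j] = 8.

Computing terms: a[1] = 2, a[2] = 4, a[3] = 8, a[4] = 16, a[5] = 32, a[6] = 20, a[7] = 40, a[8] = 36, a[9] = 28, a[10] = 12, a[11] = 24, a[12] = 4.
Since a[12] = a[2] = 4, the sequence is eventually periodic: after a pre-period of length 1 it cycles with period 10.
The value 8 first appears (with j ≥ 2) at a[3].

3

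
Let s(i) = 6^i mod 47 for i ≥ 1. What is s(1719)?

Listing terms: s(1) = 6, s(2) = 36, s(3) = 28, s(4) = 27, s(5) = 21, s(6) = 32, s(7) = 4, s(8) = 24, s(9) = 3, s(10) = 18, s(11) = 14, s(12) = 37, s(13) = 34, s(14) = 16, s(15) = 2, s(16) = 12, s(17) = 25, s(18) = 9, s(19) = 7, s(20) = 42, s(21) = 17, s(22) = 8, s(23) = 1, s(24) = 6.
The sequence repeats with period 23.
(1719 - 1) mod 23 = 16, so s(1719) = s(17) = 25.

25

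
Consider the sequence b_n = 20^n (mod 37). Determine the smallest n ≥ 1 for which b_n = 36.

18

b_0 = 1; b_1 = 20; b_2 = 30; b_3 = 8; b_4 = 12; b_5 = 18; b_6 = 27; b_7 = 22; b_8 = 33; b_9 = 31; b_{10} = 28; b_{11} = 5; b_{12} = 26; b_{13} = 2; b_{14} = 3; b_{15} = 23; b_{16} = 16; b_{17} = 24; b_{18} = 36; b_{19} = 17; b_{20} = 7; b_{21} = 29; b_{22} = 25; b_{23} = 19; b_{24} = 10; b_{25} = 15; b_{26} = 4; b_{27} = 6; b_{28} = 9; b_{29} = 32; b_{30} = 11; b_{31} = 35; b_{32} = 34; b_{33} = 14; b_{34} = 21; b_{35} = 13; b_{36} = 1.
Since b_{36} = b_0 = 1, the sequence is periodic with period 36.
The value 36 first appears (with n ≥ 1) at b_{18}.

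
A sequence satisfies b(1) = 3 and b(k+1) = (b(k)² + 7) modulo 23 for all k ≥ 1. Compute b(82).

We have b(1) = 3, b(2) = 16, b(3) = 10, b(4) = 15, b(5) = 2, b(6) = 11, b(7) = 13, b(8) = 15.
Since b(8) = b(4) = 15, the sequence is eventually periodic: after a pre-period of length 3 it cycles with period 4.
For k ≥ 4, b(k) depends only on (k - 4) mod 4. (82 - 4) mod 4 = 2, so b(82) = b(6) = 11.

11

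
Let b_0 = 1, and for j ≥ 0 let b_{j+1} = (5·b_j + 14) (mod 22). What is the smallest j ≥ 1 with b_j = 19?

1

Listing terms: b_0 = 1; b_1 = 19; b_2 = 21; b_3 = 9; b_4 = 15; b_5 = 1.
Since b_5 = b_0 = 1, the sequence is periodic with period 5.
The value 19 first appears (with j ≥ 1) at b_1.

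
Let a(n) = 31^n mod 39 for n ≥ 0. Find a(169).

31

We have a(0) = 1, a(1) = 31, a(2) = 25, a(3) = 34, a(4) = 1.
Since a(4) = a(0) = 1, the sequence is periodic with period 4.
So a(169) = a(0 + ((169-0) mod 4)) = a(1) = 31.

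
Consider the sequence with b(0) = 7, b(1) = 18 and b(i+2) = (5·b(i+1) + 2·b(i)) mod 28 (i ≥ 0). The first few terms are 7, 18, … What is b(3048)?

0

b(0) = 7; b(1) = 18; b(2) = 20; b(3) = 24; b(4) = 20; b(5) = 8; b(6) = 24; b(7) = 24; b(8) = 0; b(9) = 20; b(10) = 16; b(11) = 8; b(12) = 16; b(13) = 12; b(14) = 8; b(15) = 8; b(16) = 0; b(17) = 16; b(18) = 24; b(19) = 12; b(20) = 24; b(21) = 4; b(22) = 12; b(23) = 12; b(24) = 0; b(25) = 24; b(26) = 8; b(27) = 4; b(28) = 8; b(29) = 20; b(30) = 4; b(31) = 4; b(32) = 0; b(33) = 8; b(34) = 12; b(35) = 20; b(36) = 12; b(37) = 16; b(38) = 20; b(39) = 20; b(40) = 0; b(41) = 12; b(42) = 4; b(43) = 16; b(44) = 4; b(45) = 24; b(46) = 16; b(47) = 16; b(48) = 0; b(49) = 4; b(50) = 20; b(51) = 24.
Since (b(50), b(51)) = (b(2), b(3)) = (20, 24) (two consecutive terms determine the rest), the sequence is eventually periodic: after a pre-period of length 2 it cycles with period 48.
For i ≥ 2, b(i) depends only on (i - 2) mod 48. (3048 - 2) mod 48 = 22, so b(3048) = b(24) = 0.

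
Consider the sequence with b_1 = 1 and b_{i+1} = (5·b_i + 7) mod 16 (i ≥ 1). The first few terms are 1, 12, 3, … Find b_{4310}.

0

Listing terms: b_1 = 1, b_2 = 12, b_3 = 3, b_4 = 6, b_5 = 5, b_6 = 0, b_7 = 7, b_8 = 10, b_9 = 9, b_{10} = 4, b_{11} = 11, b_{12} = 14, b_{13} = 13, b_{14} = 8, b_{15} = 15, b_{16} = 2, b_{17} = 1.
The sequence repeats with period 16.
(4310 - 1) mod 16 = 5, so b_{4310} = b_6 = 0.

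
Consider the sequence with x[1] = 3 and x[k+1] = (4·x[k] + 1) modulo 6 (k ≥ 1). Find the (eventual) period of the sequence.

3

x[1] = 3,  x[2] = 1,  x[3] = 5,  x[4] = 3.
The sequence repeats with period 3.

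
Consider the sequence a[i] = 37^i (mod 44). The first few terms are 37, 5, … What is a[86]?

37

We have a[1] = 37, a[2] = 5, a[3] = 9, a[4] = 25, a[5] = 1, a[6] = 37.
Since a[6] = a[1] = 37, the sequence is periodic with period 5.
(86 - 1) mod 5 = 0, so a[86] = a[1] = 37.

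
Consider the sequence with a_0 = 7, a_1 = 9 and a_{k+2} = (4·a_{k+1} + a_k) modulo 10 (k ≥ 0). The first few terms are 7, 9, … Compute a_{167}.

1

Computing terms: a_0 = 7,  a_1 = 9,  a_2 = 3,  a_3 = 1,  a_4 = 7,  a_5 = 9.
Since (a_4, a_5) = (a_0, a_1) = (7, 9) (two consecutive terms determine the rest), the sequence is periodic with period 4.
(167 - 0) mod 4 = 3, so a_{167} = a_3 = 1.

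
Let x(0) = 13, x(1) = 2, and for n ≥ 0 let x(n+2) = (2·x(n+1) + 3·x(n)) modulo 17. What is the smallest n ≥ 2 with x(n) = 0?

11

We have x(0) = 13; x(1) = 2; x(2) = 9; x(3) = 7; x(4) = 7; x(5) = 1; x(6) = 6; x(7) = 15; x(8) = 14; x(9) = 5; x(10) = 1; x(11) = 0; x(12) = 3; x(13) = 6; x(14) = 4; x(15) = 9; x(16) = 13; x(17) = 2.
The sequence repeats with period 16.
The value 0 first appears (with n ≥ 2) at x(11).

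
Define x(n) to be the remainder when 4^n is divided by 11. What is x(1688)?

Computing terms: x(0) = 1,  x(1) = 4,  x(2) = 5,  x(3) = 9,  x(4) = 3,  x(5) = 1.
The sequence repeats with period 5.
So x(1688) = x(0 + ((1688-0) mod 5)) = x(3) = 9.

9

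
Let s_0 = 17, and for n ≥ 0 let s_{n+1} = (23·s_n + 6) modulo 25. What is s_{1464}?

17

s_0 = 17; s_1 = 22; s_2 = 12; s_3 = 7; s_4 = 17.
Since s_4 = s_0 = 17, the sequence is periodic with period 4.
(1464 - 0) mod 4 = 0, so s_{1464} = s_0 = 17.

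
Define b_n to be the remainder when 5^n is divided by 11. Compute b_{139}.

b_1 = 5, b_2 = 3, b_3 = 4, b_4 = 9, b_5 = 1, b_6 = 5.
Since b_6 = b_1 = 5, the sequence is periodic with period 5.
(139 - 1) mod 5 = 3, so b_{139} = b_4 = 9.

9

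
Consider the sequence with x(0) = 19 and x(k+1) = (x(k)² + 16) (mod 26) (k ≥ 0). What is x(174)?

17

We have x(0) = 19,  x(1) = 13,  x(2) = 3,  x(3) = 25,  x(4) = 17,  x(5) = 19.
Since x(5) = x(0) = 19, the sequence is periodic with period 5.
(174 - 0) mod 5 = 4, so x(174) = x(4) = 17.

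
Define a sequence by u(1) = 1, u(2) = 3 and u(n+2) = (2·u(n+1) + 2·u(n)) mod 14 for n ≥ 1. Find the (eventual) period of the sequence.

48

We have u(1) = 1; u(2) = 3; u(3) = 8; u(4) = 8; u(5) = 4; u(6) = 10; u(7) = 0; u(8) = 6; u(9) = 12; u(10) = 8; u(11) = 12; u(12) = 12; u(13) = 6; u(14) = 8; u(15) = 0; u(16) = 2; u(17) = 4; u(18) = 12; u(19) = 4; u(20) = 4; u(21) = 2; u(22) = 12; u(23) = 0; u(24) = 10; u(25) = 6; u(26) = 4; u(27) = 6; u(28) = 6; u(29) = 10; u(30) = 4; u(31) = 0; u(32) = 8; u(33) = 2; u(34) = 6; u(35) = 2; u(36) = 2; u(37) = 8; u(38) = 6; u(39) = 0; u(40) = 12; u(41) = 10; u(42) = 2; u(43) = 10; u(44) = 10; u(45) = 12; u(46) = 2; u(47) = 0; u(48) = 4; u(49) = 8; u(50) = 10; u(51) = 8; u(52) = 8.
Since (u(51), u(52)) = (u(3), u(4)) = (8, 8) (two consecutive terms determine the rest), the sequence is eventually periodic: after a pre-period of length 2 it cycles with period 48.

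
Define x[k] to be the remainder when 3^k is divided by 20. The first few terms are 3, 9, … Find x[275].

7

We have x[1] = 3,  x[2] = 9,  x[3] = 7,  x[4] = 1,  x[5] = 3.
Since x[5] = x[1] = 3, the sequence is periodic with period 4.
So x[275] = x[1 + ((275-1) mod 4)] = x[3] = 7.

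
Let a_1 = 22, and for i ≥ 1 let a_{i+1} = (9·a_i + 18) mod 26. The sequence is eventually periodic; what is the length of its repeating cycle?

3

Listing terms: a_1 = 22,  a_2 = 8,  a_3 = 12,  a_4 = 22.
Since a_4 = a_1 = 22, the sequence is periodic with period 3.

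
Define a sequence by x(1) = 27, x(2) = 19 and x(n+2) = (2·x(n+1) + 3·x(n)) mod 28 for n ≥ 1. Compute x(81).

Listing terms: x(1) = 27; x(2) = 19; x(3) = 7; x(4) = 15; x(5) = 23; x(6) = 7; x(7) = 27; x(8) = 19.
The sequence repeats with period 6.
So x(81) = x(1 + ((81-1) mod 6)) = x(3) = 7.

7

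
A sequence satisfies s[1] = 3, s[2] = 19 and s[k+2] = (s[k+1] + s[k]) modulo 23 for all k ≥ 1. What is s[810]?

0

Computing terms: s[1] = 3, s[2] = 19, s[3] = 22, s[4] = 18, s[5] = 17, s[6] = 12, s[7] = 6, s[8] = 18, s[9] = 1, s[10] = 19, s[11] = 20, s[12] = 16, s[13] = 13, s[14] = 6, s[15] = 19, s[16] = 2, s[17] = 21, s[18] = 0, s[19] = 21, s[20] = 21, s[21] = 19, s[22] = 17, s[23] = 13, s[24] = 7, s[25] = 20, s[26] = 4, s[27] = 1, s[28] = 5, s[29] = 6, s[30] = 11, s[31] = 17, s[32] = 5, s[33] = 22, s[34] = 4, s[35] = 3, s[36] = 7, s[37] = 10, s[38] = 17, s[39] = 4, s[40] = 21, s[41] = 2, s[42] = 0, s[43] = 2, s[44] = 2, s[45] = 4, s[46] = 6, s[47] = 10, s[48] = 16, s[49] = 3, s[50] = 19.
Since (s[49], s[50]) = (s[1], s[2]) = (3, 19) (two consecutive terms determine the rest), the sequence is periodic with period 48.
So s[810] = s[1 + ((810-1) mod 48)] = s[42] = 0.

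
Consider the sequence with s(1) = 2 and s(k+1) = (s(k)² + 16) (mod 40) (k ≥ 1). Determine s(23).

Computing terms: s(1) = 2,  s(2) = 20,  s(3) = 16,  s(4) = 32,  s(5) = 0,  s(6) = 16.
Since s(6) = s(3) = 16, the sequence is eventually periodic: after a pre-period of length 2 it cycles with period 3.
For k ≥ 3, s(k) depends only on (k - 3) mod 3. (23 - 3) mod 3 = 2, so s(23) = s(5) = 0.

0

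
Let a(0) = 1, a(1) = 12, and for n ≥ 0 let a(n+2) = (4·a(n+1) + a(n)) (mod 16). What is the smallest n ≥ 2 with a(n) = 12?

a(0) = 1,  a(1) = 12,  a(2) = 1,  a(3) = 0,  a(4) = 1,  a(5) = 4,  a(6) = 1,  a(7) = 8,  a(8) = 1,  a(9) = 12.
Since (a(8), a(9)) = (a(0), a(1)) = (1, 12) (two consecutive terms determine the rest), the sequence is periodic with period 8.
The value 12 next appears (with n ≥ 2) at a(9).

9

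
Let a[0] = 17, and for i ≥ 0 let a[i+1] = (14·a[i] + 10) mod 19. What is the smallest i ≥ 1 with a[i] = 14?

Computing terms: a[0] = 17; a[1] = 1; a[2] = 5; a[3] = 4; a[4] = 9; a[5] = 3; a[6] = 14; a[7] = 16; a[8] = 6; a[9] = 18; a[10] = 15; a[11] = 11; a[12] = 12; a[13] = 7; a[14] = 13; a[15] = 2; a[16] = 0; a[17] = 10; a[18] = 17.
Since a[18] = a[0] = 17, the sequence is periodic with period 18.
The value 14 first appears (with i ≥ 1) at a[6].

6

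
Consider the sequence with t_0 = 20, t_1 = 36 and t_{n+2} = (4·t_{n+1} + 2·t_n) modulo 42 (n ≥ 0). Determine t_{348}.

38

t_0 = 20; t_1 = 36; t_2 = 16; t_3 = 10; t_4 = 30; t_5 = 14; t_6 = 32; t_7 = 30; t_8 = 16; t_9 = 40; t_{10} = 24; t_{11} = 8; t_{12} = 38; t_{13} = 0; t_{14} = 34; t_{15} = 10; t_{16} = 24; t_{17} = 32; t_{18} = 8; t_{19} = 12; t_{20} = 22; t_{21} = 28; t_{22} = 30; t_{23} = 8; t_{24} = 8; t_{25} = 6; t_{26} = 40; t_{27} = 4; t_{28} = 12; t_{29} = 14; t_{30} = 38; t_{31} = 12; t_{32} = 40; t_{33} = 16; t_{34} = 18; t_{35} = 20; t_{36} = 32; t_{37} = 0; t_{38} = 22; t_{39} = 4; t_{40} = 18; t_{41} = 38; t_{42} = 20; t_{43} = 30; t_{44} = 34; t_{45} = 28; t_{46} = 12; t_{47} = 20; t_{48} = 20; t_{49} = 36.
The sequence repeats with period 48.
So t_{348} = t_{0 + ((348-0) mod 48)} = t_{12} = 38.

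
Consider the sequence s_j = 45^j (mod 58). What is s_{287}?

s_1 = 45, s_2 = 53, s_3 = 7, s_4 = 25, s_5 = 23, s_6 = 49, s_7 = 1, s_8 = 45.
Since s_8 = s_1 = 45, the sequence is periodic with period 7.
(287 - 1) mod 7 = 6, so s_{287} = s_7 = 1.

1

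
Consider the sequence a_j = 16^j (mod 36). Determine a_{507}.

28

Computing terms: a_1 = 16, a_2 = 4, a_3 = 28, a_4 = 16.
The sequence repeats with period 3.
(507 - 1) mod 3 = 2, so a_{507} = a_3 = 28.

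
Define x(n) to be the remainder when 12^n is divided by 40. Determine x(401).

32

Listing terms: x(0) = 1; x(1) = 12; x(2) = 24; x(3) = 8; x(4) = 16; x(5) = 32; x(6) = 24.
Since x(6) = x(2) = 24, the sequence is eventually periodic: after a pre-period of length 2 it cycles with period 4.
For n ≥ 2, x(n) depends only on (n - 2) mod 4. (401 - 2) mod 4 = 3, so x(401) = x(5) = 32.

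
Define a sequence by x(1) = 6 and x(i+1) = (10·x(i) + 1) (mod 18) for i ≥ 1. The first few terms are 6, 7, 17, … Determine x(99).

Computing terms: x(1) = 6; x(2) = 7; x(3) = 17; x(4) = 9; x(5) = 1; x(6) = 11; x(7) = 3; x(8) = 13; x(9) = 5; x(10) = 15; x(11) = 7.
Since x(11) = x(2) = 7, the sequence is eventually periodic: after a pre-period of length 1 it cycles with period 9.
For i ≥ 2, x(i) depends only on (i - 2) mod 9. (99 - 2) mod 9 = 7, so x(99) = x(9) = 5.

5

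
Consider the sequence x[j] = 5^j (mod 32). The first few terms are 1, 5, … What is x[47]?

13

Listing terms: x[0] = 1; x[1] = 5; x[2] = 25; x[3] = 29; x[4] = 17; x[5] = 21; x[6] = 9; x[7] = 13; x[8] = 1.
Since x[8] = x[0] = 1, the sequence is periodic with period 8.
So x[47] = x[0 + ((47-0) mod 8)] = x[7] = 13.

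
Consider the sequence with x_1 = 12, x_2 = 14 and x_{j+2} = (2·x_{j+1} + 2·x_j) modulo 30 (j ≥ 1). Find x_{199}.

6

Computing terms: x_1 = 12; x_2 = 14; x_3 = 22; x_4 = 12; x_5 = 8; x_6 = 10; x_7 = 6; x_8 = 2; x_9 = 16; x_{10} = 6; x_{11} = 14; x_{12} = 10; x_{13} = 18; x_{14} = 26; x_{15} = 28; x_{16} = 18; x_{17} = 2; x_{18} = 10; x_{19} = 24; x_{20} = 8; x_{21} = 4; x_{22} = 24; x_{23} = 26; x_{24} = 10; x_{25} = 12; x_{26} = 14.
The sequence repeats with period 24.
So x_{199} = x_{1 + ((199-1) mod 24)} = x_7 = 6.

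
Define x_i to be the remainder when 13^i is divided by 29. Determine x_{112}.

1

We have x_0 = 1, x_1 = 13, x_2 = 24, x_3 = 22, x_4 = 25, x_5 = 6, x_6 = 20, x_7 = 28, x_8 = 16, x_9 = 5, x_{10} = 7, x_{11} = 4, x_{12} = 23, x_{13} = 9, x_{14} = 1.
The sequence repeats with period 14.
(112 - 0) mod 14 = 0, so x_{112} = x_0 = 1.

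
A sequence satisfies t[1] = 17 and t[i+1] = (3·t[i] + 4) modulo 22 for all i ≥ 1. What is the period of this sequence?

We have t[1] = 17; t[2] = 11; t[3] = 15; t[4] = 5; t[5] = 19; t[6] = 17.
The sequence repeats with period 5.

5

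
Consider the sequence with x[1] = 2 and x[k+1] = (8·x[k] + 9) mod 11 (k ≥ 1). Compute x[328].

We have x[1] = 2,  x[2] = 3,  x[3] = 0,  x[4] = 9,  x[5] = 4,  x[6] = 8,  x[7] = 7,  x[8] = 10,  x[9] = 1,  x[10] = 6,  x[11] = 2.
The sequence repeats with period 10.
(328 - 1) mod 10 = 7, so x[328] = x[8] = 10.

10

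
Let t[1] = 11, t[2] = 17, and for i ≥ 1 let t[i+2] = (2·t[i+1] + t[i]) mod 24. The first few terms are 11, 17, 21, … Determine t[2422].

We have t[1] = 11, t[2] = 17, t[3] = 21, t[4] = 11, t[5] = 19, t[6] = 1, t[7] = 21, t[8] = 19, t[9] = 11, t[10] = 17.
The sequence repeats with period 8.
(2422 - 1) mod 8 = 5, so t[2422] = t[6] = 1.

1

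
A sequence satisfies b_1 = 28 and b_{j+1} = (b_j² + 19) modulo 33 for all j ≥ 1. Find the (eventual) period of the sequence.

b_1 = 28,  b_2 = 11,  b_3 = 8,  b_4 = 17,  b_5 = 11.
Since b_5 = b_2 = 11, the sequence is eventually periodic: after a pre-period of length 1 it cycles with period 3.

3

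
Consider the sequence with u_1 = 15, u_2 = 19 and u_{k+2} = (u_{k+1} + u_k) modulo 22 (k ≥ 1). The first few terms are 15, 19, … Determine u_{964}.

9

u_1 = 15; u_2 = 19; u_3 = 12; u_4 = 9; u_5 = 21; u_6 = 8; u_7 = 7; u_8 = 15; u_9 = 0; u_{10} = 15; u_{11} = 15; u_{12} = 8; u_{13} = 1; u_{14} = 9; u_{15} = 10; u_{16} = 19; u_{17} = 7; u_{18} = 4; u_{19} = 11; u_{20} = 15; u_{21} = 4; u_{22} = 19; u_{23} = 1; u_{24} = 20; u_{25} = 21; u_{26} = 19; u_{27} = 18; u_{28} = 15; u_{29} = 11; u_{30} = 4; u_{31} = 15; u_{32} = 19.
The sequence repeats with period 30.
So u_{964} = u_{1 + ((964-1) mod 30)} = u_4 = 9.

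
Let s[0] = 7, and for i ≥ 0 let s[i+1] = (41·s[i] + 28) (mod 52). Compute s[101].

Computing terms: s[0] = 7, s[1] = 3, s[2] = 47, s[3] = 31, s[4] = 51, s[5] = 39, s[6] = 15, s[7] = 19, s[8] = 27, s[9] = 43, s[10] = 23, s[11] = 35, s[12] = 7.
The sequence repeats with period 12.
(101 - 0) mod 12 = 5, so s[101] = s[5] = 39.

39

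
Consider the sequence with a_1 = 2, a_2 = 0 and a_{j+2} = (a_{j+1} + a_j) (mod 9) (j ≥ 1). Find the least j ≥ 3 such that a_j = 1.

a_1 = 2; a_2 = 0; a_3 = 2; a_4 = 2; a_5 = 4; a_6 = 6; a_7 = 1; a_8 = 7; a_9 = 8; a_{10} = 6; a_{11} = 5; a_{12} = 2; a_{13} = 7; a_{14} = 0; a_{15} = 7; a_{16} = 7; a_{17} = 5; a_{18} = 3; a_{19} = 8; a_{20} = 2; a_{21} = 1; a_{22} = 3; a_{23} = 4; a_{24} = 7; a_{25} = 2; a_{26} = 0.
Since (a_{25}, a_{26}) = (a_1, a_2) = (2, 0) (two consecutive terms determine the rest), the sequence is periodic with period 24.
The value 1 first appears (with j ≥ 3) at a_7.

7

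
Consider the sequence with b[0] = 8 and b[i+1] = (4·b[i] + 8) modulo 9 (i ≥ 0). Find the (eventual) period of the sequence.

9

We have b[0] = 8; b[1] = 4; b[2] = 6; b[3] = 5; b[4] = 1; b[5] = 3; b[6] = 2; b[7] = 7; b[8] = 0; b[9] = 8.
The sequence repeats with period 9.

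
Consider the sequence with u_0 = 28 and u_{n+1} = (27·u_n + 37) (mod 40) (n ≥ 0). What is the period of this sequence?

u_0 = 28,  u_1 = 33,  u_2 = 8,  u_3 = 13,  u_4 = 28.
The sequence repeats with period 4.

4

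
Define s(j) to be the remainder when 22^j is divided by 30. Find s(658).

We have s(1) = 22, s(2) = 4, s(3) = 28, s(4) = 16, s(5) = 22.
The sequence repeats with period 4.
(658 - 1) mod 4 = 1, so s(658) = s(2) = 4.

4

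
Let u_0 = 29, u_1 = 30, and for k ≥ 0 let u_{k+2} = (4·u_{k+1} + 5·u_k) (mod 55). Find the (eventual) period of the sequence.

Listing terms: u_0 = 29, u_1 = 30, u_2 = 45, u_3 = 0, u_4 = 5, u_5 = 20, u_6 = 50, u_7 = 25, u_8 = 20, u_9 = 40, u_{10} = 40, u_{11} = 30, u_{12} = 45.
Since (u_{11}, u_{12}) = (u_1, u_2) = (30, 45) (two consecutive terms determine the rest), the sequence is eventually periodic: after a pre-period of length 1 it cycles with period 10.

10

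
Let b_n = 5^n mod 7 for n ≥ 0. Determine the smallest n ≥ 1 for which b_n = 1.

6

We have b_0 = 1, b_1 = 5, b_2 = 4, b_3 = 6, b_4 = 2, b_5 = 3, b_6 = 1.
Since b_6 = b_0 = 1, the sequence is periodic with period 6.
The value 1 next appears (with n ≥ 1) at b_6.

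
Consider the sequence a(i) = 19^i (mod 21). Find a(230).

4

We have a(0) = 1; a(1) = 19; a(2) = 4; a(3) = 13; a(4) = 16; a(5) = 10; a(6) = 1.
Since a(6) = a(0) = 1, the sequence is periodic with period 6.
So a(230) = a(0 + ((230-0) mod 6)) = a(2) = 4.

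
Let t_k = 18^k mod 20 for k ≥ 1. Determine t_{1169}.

t_1 = 18; t_2 = 4; t_3 = 12; t_4 = 16; t_5 = 8; t_6 = 4.
Since t_6 = t_2 = 4, the sequence is eventually periodic: after a pre-period of length 1 it cycles with period 4.
For k ≥ 2, t_k depends only on (k - 2) mod 4. (1169 - 2) mod 4 = 3, so t_{1169} = t_5 = 8.

8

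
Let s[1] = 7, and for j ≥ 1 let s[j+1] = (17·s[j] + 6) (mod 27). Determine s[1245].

25

Listing terms: s[1] = 7; s[2] = 17; s[3] = 25; s[4] = 26; s[5] = 16; s[6] = 8; s[7] = 7.
The sequence repeats with period 6.
(1245 - 1) mod 6 = 2, so s[1245] = s[3] = 25.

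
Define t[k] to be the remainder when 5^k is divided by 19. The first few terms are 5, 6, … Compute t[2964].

11

Listing terms: t[1] = 5, t[2] = 6, t[3] = 11, t[4] = 17, t[5] = 9, t[6] = 7, t[7] = 16, t[8] = 4, t[9] = 1, t[10] = 5.
Since t[10] = t[1] = 5, the sequence is periodic with period 9.
So t[2964] = t[1 + ((2964-1) mod 9)] = t[3] = 11.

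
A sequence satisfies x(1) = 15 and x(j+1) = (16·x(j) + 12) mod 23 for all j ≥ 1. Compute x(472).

6

We have x(1) = 15; x(2) = 22; x(3) = 19; x(4) = 17; x(5) = 8; x(6) = 2; x(7) = 21; x(8) = 3; x(9) = 14; x(10) = 6; x(11) = 16; x(12) = 15.
Since x(12) = x(1) = 15, the sequence is periodic with period 11.
(472 - 1) mod 11 = 9, so x(472) = x(10) = 6.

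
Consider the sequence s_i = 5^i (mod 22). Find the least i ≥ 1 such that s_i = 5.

1

s_0 = 1,  s_1 = 5,  s_2 = 3,  s_3 = 15,  s_4 = 9,  s_5 = 1.
Since s_5 = s_0 = 1, the sequence is periodic with period 5.
The value 5 first appears (with i ≥ 1) at s_1.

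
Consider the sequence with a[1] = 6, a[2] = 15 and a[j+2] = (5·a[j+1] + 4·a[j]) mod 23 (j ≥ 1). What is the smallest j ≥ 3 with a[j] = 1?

13

We have a[1] = 6,  a[2] = 15,  a[3] = 7,  a[4] = 3,  a[5] = 20,  a[6] = 20,  a[7] = 19,  a[8] = 14,  a[9] = 8,  a[10] = 4,  a[11] = 6,  a[12] = 0,  a[13] = 1,  a[14] = 5,  a[15] = 6,  a[16] = 4,  a[17] = 21,  a[18] = 6,  a[19] = 22,  a[20] = 19,  a[21] = 22,  a[22] = 2,  a[23] = 6,  a[24] = 15.
Since (a[23], a[24]) = (a[1], a[2]) = (6, 15) (two consecutive terms determine the rest), the sequence is periodic with period 22.
The value 1 first appears (with j ≥ 3) at a[13].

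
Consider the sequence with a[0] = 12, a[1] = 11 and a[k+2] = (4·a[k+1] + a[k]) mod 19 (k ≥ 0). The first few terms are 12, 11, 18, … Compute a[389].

1

We have a[0] = 12; a[1] = 11; a[2] = 18; a[3] = 7; a[4] = 8; a[5] = 1; a[6] = 12; a[7] = 11.
Since (a[6], a[7]) = (a[0], a[1]) = (12, 11) (two consecutive terms determine the rest), the sequence is periodic with period 6.
So a[389] = a[0 + ((389-0) mod 6)] = a[5] = 1.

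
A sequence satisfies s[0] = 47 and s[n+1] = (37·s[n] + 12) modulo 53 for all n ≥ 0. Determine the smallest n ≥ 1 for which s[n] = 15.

14

s[0] = 47,  s[1] = 2,  s[2] = 33,  s[3] = 14,  s[4] = 0,  s[5] = 12,  s[6] = 32,  s[7] = 30,  s[8] = 9,  s[9] = 27,  s[10] = 4,  s[11] = 1,  s[12] = 49,  s[13] = 23,  s[14] = 15,  s[15] = 37,  s[16] = 3,  s[17] = 17,  s[18] = 5,  s[19] = 38,  s[20] = 40,  s[21] = 8,  s[22] = 43,  s[23] = 13,  s[24] = 16,  s[25] = 21,  s[26] = 47.
Since s[26] = s[0] = 47, the sequence is periodic with period 26.
The value 15 first appears (with n ≥ 1) at s[14].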